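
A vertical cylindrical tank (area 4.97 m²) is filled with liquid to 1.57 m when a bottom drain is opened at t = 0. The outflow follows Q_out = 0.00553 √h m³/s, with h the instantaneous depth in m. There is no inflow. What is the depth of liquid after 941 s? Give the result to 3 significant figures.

With no inflow, A dh/dt = −0.00553 √h.
This is separable: 2 d(√h)/dt = −0.00553/A, so √h = √h₀ − (0.00553/(2A)) t.
√h = √1.57 − 0.00553·941/(2·4.97) = 1.2530 − 0.52351 = 0.72948.
h = 0.72948² = 0.53214 m.

0.532 m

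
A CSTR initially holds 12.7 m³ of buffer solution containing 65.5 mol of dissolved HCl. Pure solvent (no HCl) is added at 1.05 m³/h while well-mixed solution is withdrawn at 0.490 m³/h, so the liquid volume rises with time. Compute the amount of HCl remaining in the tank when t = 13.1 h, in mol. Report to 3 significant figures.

44.0 mol

Total volume: dV/dt = Q_in − Q_out = 0.56000 m³/h, so V(t) = 12.7 + 0.56000 t and V(13.1) = 20.036 m³.
No HCl enters, so dm/dt = −Q_out · (m/V).
Separate: dm/m = −Q_out dt/V(t) ⇒ ln(m/m₀) = −(Q_out/(Q_in−Q_out)) ln(V/V₀).
m = m₀ (V₀/V)^(Q_out/(Q_in−Q_out)) = 65.5 × (12.7/20.036)^(0.87500) = 43.953 mol.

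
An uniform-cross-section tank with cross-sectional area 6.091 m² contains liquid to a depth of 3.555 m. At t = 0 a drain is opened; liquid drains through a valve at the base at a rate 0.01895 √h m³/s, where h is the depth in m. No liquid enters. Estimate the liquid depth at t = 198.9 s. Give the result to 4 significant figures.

2.484 m

A dh/dt = −Q_out = −0.01895 √h.
∫ h^(−1/2) dh = −(0.01895/A) ∫ dt, giving 2√h = 2√h₀ − (0.01895/A) t.
√h = √3.555 − 0.01895·198.9/(2·6.091) = 1.88547 − 0.309404 = 1.57607.
h = 1.57607² = 2.48399 m.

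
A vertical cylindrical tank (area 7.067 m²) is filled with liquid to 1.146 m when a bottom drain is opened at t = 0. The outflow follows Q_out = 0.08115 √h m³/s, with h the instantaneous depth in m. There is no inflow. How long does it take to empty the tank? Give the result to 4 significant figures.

Accumulation of liquid (constant cross-section A): A dh/dt = −0.08115 √h.
Separate and integrate: 2(√h − √h₀) = −(0.08115/A) t.
Tank is empty when √h = 0: t_empty = 2A√h₀/0.08115.
t_empty = 2·7.067·√1.146/0.08115 = 14.1340·1.07051/0.08115 = 186.453 s.

186.5 s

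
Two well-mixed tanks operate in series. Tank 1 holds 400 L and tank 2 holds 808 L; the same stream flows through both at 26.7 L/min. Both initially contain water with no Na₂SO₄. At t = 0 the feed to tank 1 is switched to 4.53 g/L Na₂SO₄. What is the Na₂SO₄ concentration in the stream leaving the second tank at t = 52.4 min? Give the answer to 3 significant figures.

Species balance on tank i: dCᵢ/dt = (Cᵢ₋₁ − Cᵢ)/τᵢ with τᵢ = Vᵢ/Q.
τ₁ = 400/26.7 = 14.981 min; τ₂ = 808/26.7 = 30.262 min.
Tank 1: C₁ = C_in(1 − e^(−t/τ₁)). Tank 2 (τ₁ ≠ τ₂): C₂ = C_in[1 − (τ₁ e^(−t/τ₁) − τ₂ e^(−t/τ₂))/(τ₁ − τ₂)].
At t = 52.4: e^(−t/τ₁) = 0.030267, e^(−t/τ₂) = 0.17701.
C₂ = 4.53·[1 − (14.981·0.030267 − 30.262·0.17701)/(-15.281)] = 4.53·0.67912 = 3.0764 g/L.

3.08 g/L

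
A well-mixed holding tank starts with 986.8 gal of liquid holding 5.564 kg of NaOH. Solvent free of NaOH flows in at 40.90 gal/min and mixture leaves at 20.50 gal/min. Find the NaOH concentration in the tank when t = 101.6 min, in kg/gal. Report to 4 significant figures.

Total volume: dV/dt = Q_in − Q_out = 20.4000 gal/min, so V(t) = 986.8 + 20.4000 t and V(101.6) = 3059.44 gal.
No NaOH enters, so dm/dt = −Q_out · (m/V).
dm/m = −Q_out dt/(V₀ + 20.4000 t); integrating gives ln(m/m₀) = −(Q_out/(Q_in−Q_out)) ln(V/V₀).
m = m₀ (V₀/V)^(Q_out/(Q_in−Q_out)) = 5.564 × (986.8/3059.44)^(1.00490) = 1.78470 kg.
C = m/V = 1.78470/3059.44 = 0.000583342 kg/gal.

0.0005833 kg/gal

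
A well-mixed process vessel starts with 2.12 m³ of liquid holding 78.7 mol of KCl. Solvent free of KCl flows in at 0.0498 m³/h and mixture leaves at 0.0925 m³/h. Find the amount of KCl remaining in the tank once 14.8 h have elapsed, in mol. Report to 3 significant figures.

Let m(t) be the amount of KCl. Volume: V(t) = V₀ + (Q_in − Q_out) t = 2.12 − 0.042700 t; V(14.8) = 1.4880 m³.
Solute balance: dm/dt = 0 − Q_out C = −Q_out m/V(t).
dm/m = −Q_out dt/(V₀ − 0.042700 t); integrating gives ln(m/m₀) = −(Q_out/(Q_in−Q_out)) ln(V/V₀).
m = m₀ (V₀/V)^(Q_out/(Q_in−Q_out)) = 78.7 × (2.12/1.4880)^(-2.1663) = 36.557 mol.

36.6 mol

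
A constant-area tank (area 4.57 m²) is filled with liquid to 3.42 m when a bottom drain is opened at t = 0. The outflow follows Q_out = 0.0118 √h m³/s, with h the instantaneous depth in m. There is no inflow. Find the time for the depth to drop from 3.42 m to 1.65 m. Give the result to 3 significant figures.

With no inflow, A dh/dt = −0.0118 √h.
Separate and integrate: 2(√h − √h₀) = −(0.0118/A) t.
t = 2A(√h₀ − √h)/0.0118 = 2·4.57·(√3.42 − √1.65)/0.0118
  = 9.1400 × (1.8493 − 1.2845) / 0.0118 = 437.48 s.

437 s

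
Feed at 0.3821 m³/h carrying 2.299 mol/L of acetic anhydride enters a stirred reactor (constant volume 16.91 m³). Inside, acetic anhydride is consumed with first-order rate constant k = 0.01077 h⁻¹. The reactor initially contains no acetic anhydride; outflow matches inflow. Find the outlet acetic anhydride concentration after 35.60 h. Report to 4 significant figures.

1.082 mol/L

Species balance: V dC/dt = Q C_in − Q C − k V C.
This is linear with rate a = Q/V + k = 0.0333661 h⁻¹.
C_ss = Q C_in/(Q + kV) = 1.55692 mol/L; C(t) = C_ss + (C₀ − C_ss) e^(−a t).
C(35.60) = 1.55692 + (-1.55692)·e^(−0.0333661·35.60) = 1.55692 + (-1.55692)·0.304881 = 1.08225 mol/L.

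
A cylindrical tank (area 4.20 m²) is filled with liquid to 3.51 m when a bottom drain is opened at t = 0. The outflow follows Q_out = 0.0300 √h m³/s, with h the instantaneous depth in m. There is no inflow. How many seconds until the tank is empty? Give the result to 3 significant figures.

525 s

With no inflow, A dh/dt = −0.0300 √h.
This is separable: 2 d(√h)/dt = −0.0300/A, so √h = √h₀ − (0.0300/(2A)) t.
Tank is empty when √h = 0: t_empty = 2A√h₀/0.0300.
t_empty = 2·4.20·√3.51/0.0300 = 8.4000·1.8735/0.0300 = 524.58 s.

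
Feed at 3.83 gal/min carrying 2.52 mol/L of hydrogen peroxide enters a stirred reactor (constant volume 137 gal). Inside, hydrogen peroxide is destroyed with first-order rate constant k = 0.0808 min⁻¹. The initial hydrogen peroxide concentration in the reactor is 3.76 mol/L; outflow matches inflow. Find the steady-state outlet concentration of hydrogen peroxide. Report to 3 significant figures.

0.648 mol/L

Species balance: V dC/dt = Q C_in − Q C − k V C.
At steady state: 0 = Q C_in − (Q + kV) C_ss, so C_ss = Q C_in/(Q + kV).
C_ss = 3.83·2.52/(3.83 + 0.0808·137) = 9.6516/14.900 = 0.64778 mol/L.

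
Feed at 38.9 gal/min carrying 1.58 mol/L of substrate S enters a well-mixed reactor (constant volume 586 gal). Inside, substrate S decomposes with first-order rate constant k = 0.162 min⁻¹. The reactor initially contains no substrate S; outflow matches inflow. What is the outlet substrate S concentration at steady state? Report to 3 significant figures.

Accumulation = in − out − consumed: V dC/dt = Q C_in − Q C − k V C.
At steady state: 0 = Q C_in − (Q + kV) C_ss, so C_ss = Q C_in/(Q + kV).
C_ss = 38.9·1.58/(38.9 + 0.162·586) = 61.462/133.83 = 0.45925 mol/L.

0.459 mol/L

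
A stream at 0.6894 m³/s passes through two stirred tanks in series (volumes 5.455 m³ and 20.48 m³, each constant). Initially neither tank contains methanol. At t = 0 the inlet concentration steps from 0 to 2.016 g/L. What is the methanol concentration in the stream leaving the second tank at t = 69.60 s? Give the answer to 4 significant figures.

1.752 g/L

Time constants: τᵢ = Vᵢ/Q for each well-mixed tank.
τ₁ = 5.455/0.6894 = 7.91268 s; τ₂ = 20.48/0.6894 = 29.7070 s.
Tank 1: C₁ = C_in(1 − e^(−t/τ₁)). Tank 2 (τ₁ ≠ τ₂): C₂ = C_in[1 − (τ₁ e^(−t/τ₁) − τ₂ e^(−t/τ₂))/(τ₁ − τ₂)].
At t = 69.60: e^(−t/τ₁) = 0.000151336, e^(−t/τ₂) = 0.0960503.
C₂ = 2.016·[1 − (7.91268·0.000151336 − 29.7070·0.0960503)/(-21.7943)] = 2.016·0.869132 = 1.75217 g/L.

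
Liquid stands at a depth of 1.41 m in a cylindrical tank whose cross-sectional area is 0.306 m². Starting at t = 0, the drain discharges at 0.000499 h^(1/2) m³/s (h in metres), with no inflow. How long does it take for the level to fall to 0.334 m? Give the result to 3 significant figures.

A dh/dt = −Q_out = −0.000499 √h.
Separate and integrate: 2(√h − √h₀) = −(0.000499/A) t.
t = 2A(√h₀ − √h)/0.000499 = 2·0.306·(√1.41 − √0.334)/0.000499
  = 0.61200 × (1.1874 − 0.57793) / 0.000499 = 747.53 s.

748 s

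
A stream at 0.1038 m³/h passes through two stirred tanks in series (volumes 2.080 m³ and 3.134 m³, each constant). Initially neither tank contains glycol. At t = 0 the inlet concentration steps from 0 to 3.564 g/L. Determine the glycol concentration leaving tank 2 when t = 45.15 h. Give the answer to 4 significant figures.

Each tank obeys Vᵢ dCᵢ/dt = Q(Cᵢ₋₁ − Cᵢ), so τᵢ = Vᵢ/Q.
τ₁ = 2.080/0.1038 = 20.0385 h; τ₂ = 3.134/0.1038 = 30.1927 h.
Tank 1: C₁ = C_in(1 − e^(−t/τ₁)). Tank 2 (τ₁ ≠ τ₂): C₂ = C_in[1 − (τ₁ e^(−t/τ₁) − τ₂ e^(−t/τ₂))/(τ₁ − τ₂)].
At t = 45.15: e^(−t/τ₁) = 0.105067, e^(−t/τ₂) = 0.224160.
C₂ = 3.564·[1 − (20.0385·0.105067 − 30.1927·0.224160)/(-10.1541)] = 3.564·0.540818 = 1.92747 g/L.

1.927 g/L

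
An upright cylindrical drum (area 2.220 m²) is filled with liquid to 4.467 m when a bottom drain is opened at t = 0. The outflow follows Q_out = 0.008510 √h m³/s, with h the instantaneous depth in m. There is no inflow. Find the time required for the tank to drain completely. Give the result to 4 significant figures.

A dh/dt = −Q_out = −0.008510 √h.
∫ h^(−1/2) dh = −(0.008510/A) ∫ dt, giving 2√h = 2√h₀ − (0.008510/A) t.
Set h = 0: 2√h₀ = (0.008510/A) t_empty ⇒ t_empty = 2A√h₀/0.008510.
t_empty = 2·2.220·√4.467/0.008510 = 4.44000·2.11353/0.008510 = 1102.71 s.

1103 s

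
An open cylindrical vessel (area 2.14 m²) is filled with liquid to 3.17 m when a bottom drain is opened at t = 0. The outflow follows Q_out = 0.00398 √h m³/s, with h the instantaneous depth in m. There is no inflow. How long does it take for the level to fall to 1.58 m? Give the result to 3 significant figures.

A dh/dt = −Q_out = −0.00398 √h.
This is separable: 2 d(√h)/dt = −0.00398/A, so √h = √h₀ − (0.00398/(2A)) t.
t = 2A(√h₀ − √h)/0.00398 = 2·2.14·(√3.17 − √1.58)/0.00398
  = 4.2800 × (1.7804 − 1.2570) / 0.00398 = 562.93 s.

563 s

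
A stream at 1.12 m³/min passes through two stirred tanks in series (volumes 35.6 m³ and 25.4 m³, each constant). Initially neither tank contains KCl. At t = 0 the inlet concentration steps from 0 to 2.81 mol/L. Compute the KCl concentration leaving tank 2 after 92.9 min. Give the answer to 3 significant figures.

2.40 mol/L

Time constants: τᵢ = Vᵢ/Q for each well-mixed tank.
τ₁ = 35.6/1.12 = 31.786 min; τ₂ = 25.4/1.12 = 22.679 min.
Tank 1: C₁ = C_in(1 − e^(−t/τ₁)). Tank 2 (τ₁ ≠ τ₂): C₂ = C_in[1 − (τ₁ e^(−t/τ₁) − τ₂ e^(−t/τ₂))/(τ₁ − τ₂)].
At t = 92.9: e^(−t/τ₁) = 0.053788, e^(−t/τ₂) = 0.016633.
C₂ = 2.81·[1 − (31.786·0.053788 − 22.679·0.016633)/(9.1071)] = 2.81·0.85369 = 2.3989 mol/L.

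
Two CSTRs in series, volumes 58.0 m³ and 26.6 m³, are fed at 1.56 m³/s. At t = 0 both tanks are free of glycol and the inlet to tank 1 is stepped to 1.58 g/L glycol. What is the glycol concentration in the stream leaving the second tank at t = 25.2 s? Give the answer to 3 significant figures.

0.404 g/L

Species balance on tank i: dCᵢ/dt = (Cᵢ₋₁ − Cᵢ)/τᵢ with τᵢ = Vᵢ/Q.
τ₁ = 58.0/1.56 = 37.179 s; τ₂ = 26.6/1.56 = 17.051 s.
Tank 1: C₁ = C_in(1 − e^(−t/τ₁)). Tank 2 (τ₁ ≠ τ₂): C₂ = C_in[1 − (τ₁ e^(−t/τ₁) − τ₂ e^(−t/τ₂))/(τ₁ − τ₂)].
At t = 25.2: e^(−t/τ₁) = 0.50774, e^(−t/τ₂) = 0.22812.
C₂ = 1.58·[1 − (37.179·0.50774 − 17.051·0.22812)/(20.128)] = 1.58·0.25539 = 0.40351 g/L.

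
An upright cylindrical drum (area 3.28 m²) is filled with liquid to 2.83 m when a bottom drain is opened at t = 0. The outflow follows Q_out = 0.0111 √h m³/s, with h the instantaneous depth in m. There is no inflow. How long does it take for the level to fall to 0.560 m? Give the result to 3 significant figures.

552 s

A dh/dt = −Q_out = −0.0111 √h.
∫ h^(−1/2) dh = −(0.0111/A) ∫ dt, giving 2√h = 2√h₀ − (0.0111/A) t.
t = 2A(√h₀ − √h)/0.0111 = 2·3.28·(√2.83 − √0.560)/0.0111
  = 6.5600 × (1.6823 − 0.74833) / 0.0111 = 551.94 s.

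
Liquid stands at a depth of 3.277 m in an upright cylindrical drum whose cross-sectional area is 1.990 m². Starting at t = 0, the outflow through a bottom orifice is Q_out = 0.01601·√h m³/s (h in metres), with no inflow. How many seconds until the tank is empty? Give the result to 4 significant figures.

450.0 s

Mass balance (ρ constant): A dh/dt = −0.01601 √h.
This is separable: 2 d(√h)/dt = −0.01601/A, so √h = √h₀ − (0.01601/(2A)) t.
Set h = 0: 2√h₀ = (0.01601/A) t_empty ⇒ t_empty = 2A√h₀/0.01601.
t_empty = 2·1.990·√3.277/0.01601 = 3.98000·1.81025/0.01601 = 450.018 s.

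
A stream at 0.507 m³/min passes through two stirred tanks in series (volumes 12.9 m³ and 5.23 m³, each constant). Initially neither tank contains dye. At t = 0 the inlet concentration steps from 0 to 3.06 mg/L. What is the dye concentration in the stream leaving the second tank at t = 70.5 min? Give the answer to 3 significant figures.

2.74 mg/L

Species balance on tank i: dCᵢ/dt = (Cᵢ₋₁ − Cᵢ)/τᵢ with τᵢ = Vᵢ/Q.
τ₁ = 12.9/0.507 = 25.444 min; τ₂ = 5.23/0.507 = 10.316 min.
Solving the cascade with C₁(0)=C₂(0)=0 gives C₂(t) = C_in[1 − (τ₁ e^(−t/τ₁) − τ₂ e^(−t/τ₂))/(τ₁ − τ₂)].
At t = 70.5: e^(−t/τ₁) = 0.062611, e^(−t/τ₂) = 0.0010762.
C₂ = 3.06·[1 − (25.444·0.062611 − 10.316·0.0010762)/(15.128)] = 3.06·0.89543 = 2.7400 mg/L.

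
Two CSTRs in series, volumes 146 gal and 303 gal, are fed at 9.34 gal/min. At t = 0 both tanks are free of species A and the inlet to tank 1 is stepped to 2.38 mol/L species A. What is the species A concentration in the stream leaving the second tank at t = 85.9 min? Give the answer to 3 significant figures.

Time constants: τᵢ = Vᵢ/Q for each well-mixed tank.
τ₁ = 146/9.34 = 15.632 min; τ₂ = 303/9.34 = 32.441 min.
Solving the cascade with C₁(0)=C₂(0)=0 gives C₂(t) = C_in[1 − (τ₁ e^(−t/τ₁) − τ₂ e^(−t/τ₂))/(τ₁ − τ₂)].
At t = 85.9: e^(−t/τ₁) = 0.0041062, e^(−t/τ₂) = 0.070802.
C₂ = 2.38·[1 − (15.632·0.0041062 − 32.441·0.070802)/(-16.809)] = 2.38·0.86718 = 2.0639 mol/L.

2.06 mol/L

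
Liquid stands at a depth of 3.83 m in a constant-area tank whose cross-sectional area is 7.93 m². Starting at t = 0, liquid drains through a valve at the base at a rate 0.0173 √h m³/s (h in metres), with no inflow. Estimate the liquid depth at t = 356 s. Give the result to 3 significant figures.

Accumulation of liquid (constant cross-section A): A dh/dt = −0.0173 √h.
∫ h^(−1/2) dh = −(0.0173/A) ∫ dt, giving 2√h = 2√h₀ − (0.0173/A) t.
√h = √3.83 − 0.0173·356/(2·7.93) = 1.9570 − 0.38832 = 1.5687.
h = 1.5687² = 2.4609 m.

2.46 m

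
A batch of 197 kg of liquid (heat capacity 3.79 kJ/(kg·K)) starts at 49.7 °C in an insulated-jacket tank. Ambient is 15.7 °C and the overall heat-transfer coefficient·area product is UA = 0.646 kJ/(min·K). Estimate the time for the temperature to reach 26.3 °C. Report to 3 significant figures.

1350 min

Lumped-capacitance energy balance: M c_p dT/dt = UA(T_amb − T).
τ = M c_p/UA = 1155.8 min; T_ss = T_amb = 15.700 °C.
T(t) = T_ss + (T₀ − T_ss)e^(−t/τ); set T = 26.3:
t = −τ ln[(T − T_ss)/(T₀ − T_ss)] = −1155.8 · ln(0.31176) = 1347.1 min.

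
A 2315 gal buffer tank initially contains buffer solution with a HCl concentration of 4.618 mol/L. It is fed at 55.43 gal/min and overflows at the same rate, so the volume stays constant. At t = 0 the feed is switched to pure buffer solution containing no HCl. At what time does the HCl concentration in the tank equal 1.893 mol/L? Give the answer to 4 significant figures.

Species balance: V dC/dt = Q(C_in − C) ⇒ τ = V/Q = 41.7644 min.
C(t) = C_in + (C₀ − C_in) e^(−t/τ). Set C = 1.893 and solve for t:
e^(−t/τ) = (C − C_in)/(C₀ − C_in) = (1.893 − 0)/(4.618 − 0) = 0.409918
t = −τ ln(…) = 41.7644 × 0.891799 = 37.2454 min.

37.25 min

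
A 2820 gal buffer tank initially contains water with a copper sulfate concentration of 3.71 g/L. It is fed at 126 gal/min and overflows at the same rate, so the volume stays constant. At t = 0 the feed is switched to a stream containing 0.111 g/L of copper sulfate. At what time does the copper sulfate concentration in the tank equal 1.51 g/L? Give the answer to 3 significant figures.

Species balance: V dC/dt = Q(C_in − C) ⇒ τ = V/Q = 22.381 min.
C(t) = C_in + (C₀ − C_in) e^(−t/τ). Set C = 1.51 and solve for t:
e^(−t/τ) = (C − C_in)/(C₀ − C_in) = (1.51 − 0.111)/(3.71 − 0.111) = 0.38872
t = −τ ln(…) = 22.381 × 0.94490 = 21.148 min.

21.1 min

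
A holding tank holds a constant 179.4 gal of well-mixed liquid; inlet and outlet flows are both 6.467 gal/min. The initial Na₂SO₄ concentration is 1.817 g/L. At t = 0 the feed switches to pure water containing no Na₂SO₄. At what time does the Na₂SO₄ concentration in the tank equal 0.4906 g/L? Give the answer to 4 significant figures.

36.32 min

Species balance: V dC/dt = Q(C_in − C) ⇒ τ = V/Q = 27.7408 min.
C(t) = C_in + (C₀ − C_in) e^(−t/τ). Set C = 0.4906 and solve for t:
e^(−t/τ) = (C − C_in)/(C₀ − C_in) = (0.4906 − 0)/(1.817 − 0) = 0.270006
t = −τ ln(…) = 27.7408 × 1.30931 = 36.3214 min.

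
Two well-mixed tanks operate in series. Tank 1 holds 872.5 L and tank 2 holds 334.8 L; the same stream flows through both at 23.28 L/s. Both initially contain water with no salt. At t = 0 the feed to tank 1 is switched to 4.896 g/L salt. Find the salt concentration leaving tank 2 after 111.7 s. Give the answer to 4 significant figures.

Time constants: τᵢ = Vᵢ/Q for each well-mixed tank.
τ₁ = 872.5/23.28 = 37.4785 s; τ₂ = 334.8/23.28 = 14.3814 s.
Tank 1: C₁ = C_in(1 − e^(−t/τ₁)). Tank 2 (τ₁ ≠ τ₂): C₂ = C_in[1 − (τ₁ e^(−t/τ₁) − τ₂ e^(−t/τ₂))/(τ₁ − τ₂)].
At t = 111.7: e^(−t/τ₁) = 0.0507739, e^(−t/τ₂) = 0.000423502.
C₂ = 4.896·[1 − (37.4785·0.0507739 − 14.3814·0.000423502)/(23.0971)] = 4.896·0.917875 = 4.49392 g/L.

4.494 g/L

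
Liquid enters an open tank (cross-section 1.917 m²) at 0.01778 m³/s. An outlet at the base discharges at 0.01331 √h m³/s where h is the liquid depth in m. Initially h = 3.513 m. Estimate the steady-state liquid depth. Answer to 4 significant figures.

Volume balance on the tank: A dh/dt = Q_in − 0.01331 √h. At steady state dh/dt = 0:
Q_in = 0.01331 √h_ss ⇒ √h_ss = 0.01778/0.01331 = 1.33584.
h_ss = 1.33584² = 1.78446 m. (Since h₀ = 3.513 m > h_ss, the level will fall toward this value.)

1.784 m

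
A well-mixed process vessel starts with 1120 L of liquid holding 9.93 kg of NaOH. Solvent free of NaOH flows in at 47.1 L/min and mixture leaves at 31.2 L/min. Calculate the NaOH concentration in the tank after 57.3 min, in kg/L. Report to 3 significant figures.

0.00152 kg/L

Total volume: dV/dt = Q_in − Q_out = 15.900 L/min, so V(t) = 1120 + 15.900 t and V(57.3) = 2031.1 L.
No NaOH enters, so dm/dt = −Q_out · (m/V).
dm/m = −Q_out dt/(V₀ + 15.900 t); integrating gives ln(m/m₀) = −(Q_out/(Q_in−Q_out)) ln(V/V₀).
m = m₀ (V₀/V)^(Q_out/(Q_in−Q_out)) = 9.93 × (1120/2031.1)^(1.9623) = 3.0881 kg.
C = m/V = 3.0881/2031.1 = 0.0015204 kg/L.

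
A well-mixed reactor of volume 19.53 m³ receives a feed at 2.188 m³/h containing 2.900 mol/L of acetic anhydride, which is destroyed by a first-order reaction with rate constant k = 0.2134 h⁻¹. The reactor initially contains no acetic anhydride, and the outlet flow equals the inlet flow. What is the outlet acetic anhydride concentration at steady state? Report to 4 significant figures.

V dC/dt = Q(C_in − C) − k V C.
At steady state: 0 = Q C_in − (Q + kV) C_ss, so C_ss = Q C_in/(Q + kV).
C_ss = 2.188·2.900/(2.188 + 0.2134·19.53) = 6.34520/6.35570 = 0.998348 mol/L.

0.9983 mol/L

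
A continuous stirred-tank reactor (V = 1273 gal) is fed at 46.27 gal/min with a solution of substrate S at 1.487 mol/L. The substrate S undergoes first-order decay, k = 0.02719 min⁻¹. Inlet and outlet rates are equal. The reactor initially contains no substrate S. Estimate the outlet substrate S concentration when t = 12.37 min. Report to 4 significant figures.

Accumulation = in − out − consumed: V dC/dt = Q C_in − Q C − k V C.
dC/dt = (Q/V) C_in − (Q/V + k) C; effective rate a = Q/V + k = 0.0363472 + 0.02719 = 0.0635372 min⁻¹.
C_ss = Q C_in/(Q + kV) = 0.850656 mol/L; C(t) = C_ss + (C₀ − C_ss) e^(−a t).
C(12.37) = 0.850656 + (-0.850656)·e^(−0.0635372·12.37) = 0.850656 + (-0.850656)·0.455684 = 0.463025 mol/L.

0.4630 mol/L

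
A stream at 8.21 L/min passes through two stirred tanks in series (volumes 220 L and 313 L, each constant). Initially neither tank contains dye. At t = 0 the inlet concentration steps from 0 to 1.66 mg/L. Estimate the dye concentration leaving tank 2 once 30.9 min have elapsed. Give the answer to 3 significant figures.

0.415 mg/L

Species balance on tank i: dCᵢ/dt = (Cᵢ₋₁ − Cᵢ)/τᵢ with τᵢ = Vᵢ/Q.
τ₁ = 220/8.21 = 26.797 min; τ₂ = 313/8.21 = 38.124 min.
Solving the cascade with C₁(0)=C₂(0)=0 gives C₂(t) = C_in[1 − (τ₁ e^(−t/τ₁) − τ₂ e^(−t/τ₂))/(τ₁ − τ₂)].
At t = 30.9: e^(−t/τ₁) = 0.31565, e^(−t/τ₂) = 0.44463.
C₂ = 1.66·[1 − (26.797·0.31565 − 38.124·0.44463)/(-11.328)] = 1.66·0.25024 = 0.41540 mg/L.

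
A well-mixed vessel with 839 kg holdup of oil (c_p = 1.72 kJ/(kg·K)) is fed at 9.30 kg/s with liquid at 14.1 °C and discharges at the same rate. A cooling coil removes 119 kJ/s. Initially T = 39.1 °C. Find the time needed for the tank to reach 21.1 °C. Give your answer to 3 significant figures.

73.0 s

Heat balance on the well-mixed liquid: M c_p dT/dt = ṁ c_p (T_in − T) − 119.
τ = M/ṁ = 90.215 s; T_ss = T_in − Q̇/(ṁ c_p) = 6.6606 °C.
T(t) = T_ss + (T₀ − T_ss) e^(−t/τ). Set T = 21.1:
e^(−t/τ) = (21.1 − 6.6606)/(39.1 − 6.6606) = 0.44512
t = −90.215 · ln(0.44512) = 73.021 s.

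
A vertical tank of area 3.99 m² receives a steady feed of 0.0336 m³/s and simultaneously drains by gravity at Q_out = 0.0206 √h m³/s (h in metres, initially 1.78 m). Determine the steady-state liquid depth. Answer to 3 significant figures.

A dh/dt = Q_in − 0.0206 √h. Steady state requires inflow = outflow:
Q_in = 0.0206 √h_ss ⇒ √h_ss = 0.0336/0.0206 = 1.6311.
h_ss = 1.6311² = 2.6604 m. (Since h₀ = 1.78 m < h_ss, the level will rise toward this value.)

2.66 m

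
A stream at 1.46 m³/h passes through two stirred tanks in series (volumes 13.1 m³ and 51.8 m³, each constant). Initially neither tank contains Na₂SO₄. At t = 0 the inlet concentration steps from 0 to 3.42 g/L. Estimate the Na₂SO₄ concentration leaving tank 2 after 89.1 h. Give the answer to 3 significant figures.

3.05 g/L

Species balance on tank i: dCᵢ/dt = (Cᵢ₋₁ − Cᵢ)/τᵢ with τᵢ = Vᵢ/Q.
τ₁ = 13.1/1.46 = 8.9726 h; τ₂ = 51.8/1.46 = 35.479 h.
Solving the cascade with C₁(0)=C₂(0)=0 gives C₂(t) = C_in[1 − (τ₁ e^(−t/τ₁) − τ₂ e^(−t/τ₂))/(τ₁ − τ₂)].
At t = 89.1: e^(−t/τ₁) = 4.8681e-05, e^(−t/τ₂) = 0.081162.
C₂ = 3.42·[1 − (8.9726·4.8681e-05 − 35.479·0.081162)/(-26.507)] = 3.42·0.89138 = 3.0485 g/L.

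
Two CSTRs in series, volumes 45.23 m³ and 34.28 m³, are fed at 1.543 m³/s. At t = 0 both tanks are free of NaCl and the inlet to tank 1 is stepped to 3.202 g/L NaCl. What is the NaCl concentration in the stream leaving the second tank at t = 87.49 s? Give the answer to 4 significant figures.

2.729 g/L

Time constants: τᵢ = Vᵢ/Q for each well-mixed tank.
τ₁ = 45.23/1.543 = 29.3130 s; τ₂ = 34.28/1.543 = 22.2165 s.
Solving the cascade with C₁(0)=C₂(0)=0 gives C₂(t) = C_in[1 − (τ₁ e^(−t/τ₁) − τ₂ e^(−t/τ₂))/(τ₁ − τ₂)].
At t = 87.49: e^(−t/τ₁) = 0.0505557, e^(−t/τ₂) = 0.0194858.
C₂ = 3.202·[1 − (29.3130·0.0505557 − 22.2165·0.0194858)/(7.09657)] = 3.202·0.852177 = 2.72867 g/L.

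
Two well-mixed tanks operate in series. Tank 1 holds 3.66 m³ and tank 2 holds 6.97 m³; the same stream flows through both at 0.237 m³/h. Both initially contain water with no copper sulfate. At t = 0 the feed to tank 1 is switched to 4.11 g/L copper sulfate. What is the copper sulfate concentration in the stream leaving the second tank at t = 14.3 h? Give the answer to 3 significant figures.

Each tank obeys Vᵢ dCᵢ/dt = Q(Cᵢ₋₁ − Cᵢ), so τᵢ = Vᵢ/Q.
τ₁ = 3.66/0.237 = 15.443 h; τ₂ = 6.97/0.237 = 29.409 h.
Solving the cascade with C₁(0)=C₂(0)=0 gives C₂(t) = C_in[1 − (τ₁ e^(−t/τ₁) − τ₂ e^(−t/τ₂))/(τ₁ − τ₂)].
At t = 14.3: e^(−t/τ₁) = 0.39614, e^(−t/τ₂) = 0.61493.
C₂ = 4.11·[1 − (15.443·0.39614 − 29.409·0.61493)/(-13.966)] = 4.11·0.14314 = 0.58830 g/L.

0.588 g/L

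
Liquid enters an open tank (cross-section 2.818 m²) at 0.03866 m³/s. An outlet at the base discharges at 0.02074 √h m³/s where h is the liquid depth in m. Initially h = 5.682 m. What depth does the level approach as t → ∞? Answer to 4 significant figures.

Volume balance on the tank: A dh/dt = Q_in − 0.02074 √h. At steady state dh/dt = 0:
Q_in = 0.02074 √h_ss ⇒ √h_ss = 0.03866/0.02074 = 1.86403.
h_ss = 1.86403² = 3.47461 m. (Since h₀ = 5.682 m > h_ss, the level will fall toward this value.)

3.475 m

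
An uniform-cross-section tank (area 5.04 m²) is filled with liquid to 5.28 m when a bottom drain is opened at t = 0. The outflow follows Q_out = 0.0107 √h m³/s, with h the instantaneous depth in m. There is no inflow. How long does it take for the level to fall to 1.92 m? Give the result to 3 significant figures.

859 s

A dh/dt = −Q_out = −0.0107 √h.
∫ h^(−1/2) dh = −(0.0107/A) ∫ dt, giving 2√h = 2√h₀ − (0.0107/A) t.
t = 2A(√h₀ − √h)/0.0107 = 2·5.04·(√5.28 − √1.92)/0.0107
  = 10.080 × (2.2978 − 1.3856) / 0.0107 = 859.33 s.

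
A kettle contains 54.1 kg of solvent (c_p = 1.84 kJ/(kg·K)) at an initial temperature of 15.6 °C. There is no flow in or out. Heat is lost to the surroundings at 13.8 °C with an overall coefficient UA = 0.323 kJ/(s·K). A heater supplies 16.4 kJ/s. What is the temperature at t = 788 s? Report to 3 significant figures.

60.8 °C

M c_p dT/dt = −UA(T − T_amb) + Q̇.
dT/dt = (T_ss − T)/τ with T_ss = T_amb + Q̇/UA = 13.8 + 16.4/0.323 = 64.574 °C, τ = M c_p/UA = 54.1·1.84/0.323 = 308.19 s.
Solution: T(t) = T_ss + (T₀ − T_ss) e^(−t/τ).
T(788) = 64.574 + (-48.974)·0.077545 = 60.776 °C.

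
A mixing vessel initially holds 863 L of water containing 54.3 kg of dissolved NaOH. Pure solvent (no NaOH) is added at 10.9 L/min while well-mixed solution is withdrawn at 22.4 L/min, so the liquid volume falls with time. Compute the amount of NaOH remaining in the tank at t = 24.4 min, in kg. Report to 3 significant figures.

25.2 kg

Total volume: dV/dt = Q_in − Q_out = -11.500 L/min, so V(t) = 863 − 11.500 t and V(24.4) = 582.40 L.
No NaOH enters, so dm/dt = −Q_out · (m/V).
Separate: dm/m = −Q_out dt/V(t) ⇒ ln(m/m₀) = −(Q_out/(Q_in−Q_out)) ln(V/V₀).
m = m₀ (V₀/V)^(Q_out/(Q_in−Q_out)) = 54.3 × (863/582.40)^(-1.9478) = 25.242 kg.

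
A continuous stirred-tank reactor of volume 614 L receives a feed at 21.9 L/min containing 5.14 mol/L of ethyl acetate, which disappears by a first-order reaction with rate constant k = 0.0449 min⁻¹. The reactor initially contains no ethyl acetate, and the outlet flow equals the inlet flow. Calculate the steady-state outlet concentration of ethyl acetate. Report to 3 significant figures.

2.28 mol/L

Accumulation = in − out − consumed: V dC/dt = Q C_in − Q C − k V C.
At steady state: 0 = Q C_in − (Q + kV) C_ss, so C_ss = Q C_in/(Q + kV).
C_ss = 21.9·5.14/(21.9 + 0.0449·614) = 112.57/49.469 = 2.2755 mol/L.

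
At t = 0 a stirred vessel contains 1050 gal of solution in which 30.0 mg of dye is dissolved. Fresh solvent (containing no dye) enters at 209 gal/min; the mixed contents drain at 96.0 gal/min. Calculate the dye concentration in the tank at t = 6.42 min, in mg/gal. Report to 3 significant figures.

0.0108 mg/gal

Let m(t) be the amount of dye. Volume: V(t) = V₀ + (Q_in − Q_out) t = 1050 + 113.00 t; V(6.42) = 1775.5 gal.
No dye enters, so dm/dt = −Q_out · (m/V).
dm/m = −Q_out dt/(V₀ + 113.00 t); integrating gives ln(m/m₀) = −(Q_out/(Q_in−Q_out)) ln(V/V₀).
m = m₀ (V₀/V)^(Q_out/(Q_in−Q_out)) = 30.0 × (1050/1775.5)^(0.84956) = 19.201 mg.
C = m/V = 19.201/1775.5 = 0.010815 mg/gal.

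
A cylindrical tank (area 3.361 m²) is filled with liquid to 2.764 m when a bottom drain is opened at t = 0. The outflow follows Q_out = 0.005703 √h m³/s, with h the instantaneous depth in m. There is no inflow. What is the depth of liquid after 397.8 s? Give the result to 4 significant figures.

With no inflow, A dh/dt = −0.005703 √h.
Separate and integrate: 2(√h − √h₀) = −(0.005703/A) t.
√h = √2.764 − 0.005703·397.8/(2·3.361) = 1.66253 − 0.337497 = 1.32503.
h = 1.32503² = 1.75571 m.

1.756 m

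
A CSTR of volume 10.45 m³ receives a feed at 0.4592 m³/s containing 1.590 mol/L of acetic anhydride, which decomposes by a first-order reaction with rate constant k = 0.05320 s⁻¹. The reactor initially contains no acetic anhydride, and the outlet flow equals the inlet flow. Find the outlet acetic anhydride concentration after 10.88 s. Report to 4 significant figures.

Accumulation = in − out − consumed: V dC/dt = Q C_in − Q C − k V C.
dC/dt = (Q/V) C_in − (Q/V + k) C; effective rate a = Q/V + k = 0.0439426 + 0.05320 = 0.0971426 s⁻¹.
C_ss = Q C_in/(Q + kV) = 0.719239 mol/L; C(t) = C_ss + (C₀ − C_ss) e^(−a t).
C(10.88) = 0.719239 + (-0.719239)·e^(−0.0971426·10.88) = 0.719239 + (-0.719239)·0.347528 = 0.469283 mol/L.

0.4693 mol/L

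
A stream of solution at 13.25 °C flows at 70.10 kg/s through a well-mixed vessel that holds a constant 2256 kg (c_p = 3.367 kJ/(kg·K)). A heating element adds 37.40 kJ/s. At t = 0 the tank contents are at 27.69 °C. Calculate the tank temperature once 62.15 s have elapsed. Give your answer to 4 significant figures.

Heat balance on the well-mixed liquid: M c_p dT/dt = ṁ c_p (T_in − T) + 37.40.
τ = M/ṁ = 32.1826 s; T_ss = T_in + Q̇/(ṁ c_p) = 13.25 + 37.40/(70.10·3.367) = 13.4085 °C.
Integrating: T(t) = T_ss + (T₀ − T_ss) e^(−t/τ).
T(62.15) = 13.4085 + (14.2815)·e^(−62.15/32.1826) = 13.4085 + (14.2815)·0.144979 = 15.4790 °C.

15.48 °C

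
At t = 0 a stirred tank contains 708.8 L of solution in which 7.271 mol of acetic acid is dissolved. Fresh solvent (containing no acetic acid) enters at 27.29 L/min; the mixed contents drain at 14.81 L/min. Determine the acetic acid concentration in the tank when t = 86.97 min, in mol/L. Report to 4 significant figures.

0.001346 mol/L

Total volume: dV/dt = Q_in − Q_out = 12.4800 L/min, so V(t) = 708.8 + 12.4800 t and V(86.97) = 1794.19 L.
No acetic acid enters, so dm/dt = −Q_out · (m/V).
dm/m = −Q_out dt/(V₀ + 12.4800 t); integrating gives ln(m/m₀) = −(Q_out/(Q_in−Q_out)) ln(V/V₀).
m = m₀ (V₀/V)^(Q_out/(Q_in−Q_out)) = 7.271 × (708.8/1794.19)^(1.18670) = 2.41516 mol.
C = m/V = 2.41516/1794.19 = 0.00134611 mol/L.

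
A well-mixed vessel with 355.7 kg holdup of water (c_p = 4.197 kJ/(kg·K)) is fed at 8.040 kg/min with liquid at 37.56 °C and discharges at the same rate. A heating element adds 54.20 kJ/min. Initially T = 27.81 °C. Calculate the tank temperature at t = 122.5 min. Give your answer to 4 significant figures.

38.45 °C

M c_p dT/dt = ṁ c_p (T_in − T) + Q̇.
Rearrange: dT/dt = (T_ss − T)/τ with τ = M/ṁ = 44.2413 min and T_ss = T_in + Q̇/(ṁ c_p) = 39.1662 °C.
This is linear first-order; T(t) = T_ss + (T₀ − T_ss) e^(−t/τ).
T(122.5) = 39.1662 + (-11.3562)·e^(−122.5/44.2413) = 39.1662 + (-11.3562)·0.0627306 = 38.4538 °C.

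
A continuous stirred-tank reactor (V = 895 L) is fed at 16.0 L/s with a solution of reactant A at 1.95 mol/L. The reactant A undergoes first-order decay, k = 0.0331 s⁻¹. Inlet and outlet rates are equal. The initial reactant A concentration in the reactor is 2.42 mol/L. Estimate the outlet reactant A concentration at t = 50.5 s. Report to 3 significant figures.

0.816 mol/L

V dC/dt = Q(C_in − C) − k V C.
dC/dt = (Q/V) C_in − (Q/V + k) C; effective rate a = Q/V + k = 0.017877 + 0.0331 = 0.050977 s⁻¹.
C_ss = Q C_in/(Q + kV) = 0.68384 mol/L; C(t) = C_ss + (C₀ − C_ss) e^(−a t).
C(50.5) = 0.68384 + (1.7362)·e^(−0.050977·50.5) = 0.68384 + (1.7362)·0.076204 = 0.81614 mol/L.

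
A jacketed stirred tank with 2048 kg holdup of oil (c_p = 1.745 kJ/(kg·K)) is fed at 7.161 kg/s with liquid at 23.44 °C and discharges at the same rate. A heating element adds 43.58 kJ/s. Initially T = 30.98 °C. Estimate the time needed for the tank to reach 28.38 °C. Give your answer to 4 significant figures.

Energy balance: M c_p dT/dt = ṁ c_p (T_in − T) + 43.58.
τ = M/ṁ = 285.994 s; T_ss = T_in + Q̇/(ṁ c_p) = 26.9275 °C.
T(t) = T_ss + (T₀ − T_ss) e^(−t/τ). Set T = 28.38:
e^(−t/τ) = (28.38 − 26.9275)/(30.98 − 26.9275) = 0.358416
t = −285.994 · ln(0.358416) = 293.447 s.

293.4 s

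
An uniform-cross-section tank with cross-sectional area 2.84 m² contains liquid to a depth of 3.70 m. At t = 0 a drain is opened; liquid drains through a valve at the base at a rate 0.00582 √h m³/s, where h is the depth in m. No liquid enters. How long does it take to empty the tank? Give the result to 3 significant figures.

1880 s

With no inflow, A dh/dt = −0.00582 √h.
Separate and integrate: 2(√h − √h₀) = −(0.00582/A) t.
Tank is empty when √h = 0: t_empty = 2A√h₀/0.00582.
t_empty = 2·2.84·√3.70/0.00582 = 5.6800·1.9235/0.00582 = 1877.3 s.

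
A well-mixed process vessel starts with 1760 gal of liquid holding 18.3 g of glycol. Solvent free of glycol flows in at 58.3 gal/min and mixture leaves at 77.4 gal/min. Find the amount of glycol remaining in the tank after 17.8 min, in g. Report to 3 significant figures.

Let m(t) be the amount of glycol. Volume: V(t) = V₀ + (Q_in − Q_out) t = 1760 − 19.100 t; V(17.8) = 1420.0 gal.
No glycol enters, so dm/dt = −Q_out · (m/V).
Separate: dm/m = −Q_out dt/V(t) ⇒ ln(m/m₀) = −(Q_out/(Q_in−Q_out)) ln(V/V₀).
m = m₀ (V₀/V)^(Q_out/(Q_in−Q_out)) = 18.3 × (1760/1420.0)^(-4.0524) = 7.6683 g.

7.67 g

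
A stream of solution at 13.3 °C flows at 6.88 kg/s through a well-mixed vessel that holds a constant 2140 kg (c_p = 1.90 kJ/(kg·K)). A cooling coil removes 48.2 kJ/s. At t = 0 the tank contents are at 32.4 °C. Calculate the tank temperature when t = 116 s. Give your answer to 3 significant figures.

Heat balance on the well-mixed liquid: M c_p dT/dt = ṁ c_p (T_in − T) − 48.2.
Rearrange: dT/dt = (T_ss − T)/τ with τ = M/ṁ = 311.05 s and T_ss = T_in − Q̇/(ṁ c_p) = 9.6127 °C.
Solution: T(t) = T_ss + (T₀ − T_ss) e^(−t/τ).
T(116) = 9.6127 + (22.787)·e^(−116/311.05) = 9.6127 + (22.787)·0.68871 = 25.307 °C.

25.3 °C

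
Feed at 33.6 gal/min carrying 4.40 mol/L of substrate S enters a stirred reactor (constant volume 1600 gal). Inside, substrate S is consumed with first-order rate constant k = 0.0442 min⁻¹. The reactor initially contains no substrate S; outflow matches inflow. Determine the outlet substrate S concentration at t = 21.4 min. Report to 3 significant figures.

V dC/dt = Q(C_in − C) − k V C.
dC/dt = (Q/V) C_in − (Q/V + k) C; effective rate a = Q/V + k = 0.021000 + 0.0442 = 0.065200 min⁻¹.
C_ss = Q C_in/(Q + kV) = 1.4172 mol/L; C(t) = C_ss + (C₀ − C_ss) e^(−a t).
C(21.4) = 1.4172 + (-1.4172)·e^(−0.065200·21.4) = 1.4172 + (-1.4172)·0.24776 = 1.0661 mol/L.

1.07 mol/L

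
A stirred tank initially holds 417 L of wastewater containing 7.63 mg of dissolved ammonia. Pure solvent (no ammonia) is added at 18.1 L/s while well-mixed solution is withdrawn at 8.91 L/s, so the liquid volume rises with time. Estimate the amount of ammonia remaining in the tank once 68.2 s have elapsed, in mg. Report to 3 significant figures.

3.13 mg

Let m(t) be the amount of ammonia. Volume: V(t) = V₀ + (Q_in − Q_out) t = 417 + 9.1900 t; V(68.2) = 1043.8 L.
No ammonia enters, so dm/dt = −Q_out · (m/V).
dm/m = −Q_out dt/(V₀ + 9.1900 t); integrating gives ln(m/m₀) = −(Q_out/(Q_in−Q_out)) ln(V/V₀).
m = m₀ (V₀/V)^(Q_out/(Q_in−Q_out)) = 7.63 × (417/1043.8)^(0.96953) = 3.1347 mg.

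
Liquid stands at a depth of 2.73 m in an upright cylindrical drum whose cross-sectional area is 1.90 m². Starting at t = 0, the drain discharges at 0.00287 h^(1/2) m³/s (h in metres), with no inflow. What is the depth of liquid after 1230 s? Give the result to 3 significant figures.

With no inflow, A dh/dt = −0.00287 √h.
This is separable: 2 d(√h)/dt = −0.00287/A, so √h = √h₀ − (0.00287/(2A)) t.
√h = √2.73 − 0.00287·1230/(2·1.90) = 1.6523 − 0.92897 = 0.72330.
h = 0.72330² = 0.52316 m.

0.523 m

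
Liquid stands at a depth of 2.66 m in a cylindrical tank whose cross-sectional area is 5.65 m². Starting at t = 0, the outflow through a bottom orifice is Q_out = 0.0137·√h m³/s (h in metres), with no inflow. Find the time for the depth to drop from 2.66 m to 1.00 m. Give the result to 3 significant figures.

520 s

With no inflow, A dh/dt = −0.0137 √h.
Separate and integrate: 2(√h − √h₀) = −(0.0137/A) t.
t = 2A(√h₀ − √h)/0.0137 = 2·5.65·(√2.66 − √1.00)/0.0137
  = 11.300 × (1.6310 − 1.0000) / 0.0137 = 520.42 s.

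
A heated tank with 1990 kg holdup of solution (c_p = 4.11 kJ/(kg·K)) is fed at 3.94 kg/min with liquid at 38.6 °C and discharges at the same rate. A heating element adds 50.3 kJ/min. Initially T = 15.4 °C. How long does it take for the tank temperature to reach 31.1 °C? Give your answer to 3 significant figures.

459 min

Heat balance on the well-mixed liquid: M c_p dT/dt = ṁ c_p (T_in − T) + 50.3.
τ = M/ṁ = 505.08 min; T_ss = T_in + Q̇/(ṁ c_p) = 41.706 °C.
T(t) = T_ss + (T₀ − T_ss) e^(−t/τ). Set T = 31.1:
e^(−t/τ) = (31.1 − 41.706)/(15.4 − 41.706) = 0.40318
t = −505.08 · ln(0.40318) = 458.79 min.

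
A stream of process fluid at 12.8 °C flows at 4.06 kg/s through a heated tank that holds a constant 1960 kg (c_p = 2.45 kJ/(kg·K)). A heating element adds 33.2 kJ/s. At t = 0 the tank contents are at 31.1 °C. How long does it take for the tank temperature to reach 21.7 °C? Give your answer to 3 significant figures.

Heat balance on the well-mixed liquid: M c_p dT/dt = ṁ c_p (T_in − T) + 33.2.
τ = M/ṁ = 482.76 s; T_ss = T_in + Q̇/(ṁ c_p) = 16.138 °C.
T(t) = T_ss + (T₀ − T_ss) e^(−t/τ). Set T = 21.7:
e^(−t/τ) = (21.7 − 16.138)/(31.1 − 16.138) = 0.37175
t = −482.76 · ln(0.37175) = 477.70 s.

478 s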